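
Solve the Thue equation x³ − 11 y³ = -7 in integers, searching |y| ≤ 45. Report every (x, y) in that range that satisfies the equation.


The equation is x³ - 11y³ = -7. For fixed y, x³ = 11·y³ − 7, so a solution requires the RHS to be a perfect cube.
Strategy: iterate y from -45 to 45, compute RHS = 11·y³ − 7, and check whether it is a (positive or negative) perfect cube.
Check small values of y:
  y = 0: RHS = -7 is not a perfect cube.
  y = 1: RHS = 4 is not a perfect cube.
  y = -1: RHS = -18 is not a perfect cube.
  y = 2: RHS = 81 is not a perfect cube.
  y = -2: RHS = -95 is not a perfect cube.
  y = 3: RHS = 290 is not a perfect cube.
  y = -3: RHS = -304 is not a perfect cube.
Continuing the search up to |y| = 45 finds no solutions either.
No (x, y) in the scanned range satisfies the equation.

No integer solutions with |y| ≤ 45.


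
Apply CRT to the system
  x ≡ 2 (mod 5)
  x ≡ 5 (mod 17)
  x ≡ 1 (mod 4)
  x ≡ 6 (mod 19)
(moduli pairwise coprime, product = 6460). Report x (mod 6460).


Product of moduli M = 5 · 17 · 4 · 19 = 6460.
Merge one congruence at a time:
  Start: x ≡ 2 (mod 5).
  Combine with x ≡ 5 (mod 17); new modulus lcm = 85.
    Write x = 2 + 5·t and substitute into x ≡ 5 (mod 17): 5·t ≡ 5 − 2 = 3 (mod 17).
    The inverse of 5 mod 17 is 7 (since 5·7 = 35 = 2·17 + 1), so t ≡ 7·3 = 21 ≡ 4 (mod 17).
    Then x = 2 + 5·4 = 22, valid modulo lcm(5, 17) = 85: x ≡ 22 (mod 85).
  Combine with x ≡ 1 (mod 4); new modulus lcm = 340.
    Write x = 22 + 85·t and substitute into x ≡ 1 (mod 4): 85·t ≡ 1 − 22 = -21 (mod 4).
    Reduce coefficients mod 4: 1·t ≡ 3 (mod 4).
    So t ≡ 3 (mod 4).
    Then x = 22 + 85·3 = 277, valid modulo lcm(85, 4) = 340: x ≡ 277 (mod 340).
  Combine with x ≡ 6 (mod 19); new modulus lcm = 6460.
    Write x = 277 + 340·t and substitute into x ≡ 6 (mod 19): 340·t ≡ 6 − 277 = -271 (mod 19).
    Reduce coefficients mod 19: 17·t ≡ 14 (mod 19).
    The inverse of 17 mod 19 is 9 (since 17·9 = 153 = 8·19 + 1), so t ≡ 9·14 = 126 ≡ 12 (mod 19).
    Then x = 277 + 340·12 = 4357, valid modulo lcm(340, 19) = 6460: x ≡ 4357 (mod 6460).
Verify against each original: 4357 mod 5 = 2, 4357 mod 17 = 5, 4357 mod 4 = 1, 4357 mod 19 = 6.

x ≡ 4357 (mod 6460).


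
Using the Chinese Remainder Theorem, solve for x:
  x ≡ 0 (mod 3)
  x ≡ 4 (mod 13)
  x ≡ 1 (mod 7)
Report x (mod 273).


Moduli 3, 13, 7 are pairwise coprime; by CRT there is a unique solution modulo M = 3 · 13 · 7 = 273.
Solve pairwise, accumulating the modulus:
  Start with x ≡ 0 (mod 3).
  Combine with x ≡ 4 (mod 13): since gcd(3, 13) = 1, we get a unique residue mod 39.
    Write x = 0 + 3·t and substitute into x ≡ 4 (mod 13): 3·t ≡ 4 − 0 = 4 (mod 13).
    The inverse of 3 mod 13 is 9 (since 3·9 = 27 = 2·13 + 1), so t ≡ 9·4 = 36 ≡ 10 (mod 13).
    Then x = 0 + 3·10 = 30, valid modulo lcm(3, 13) = 39: x ≡ 30 (mod 39).
  Combine with x ≡ 1 (mod 7): since gcd(39, 7) = 1, we get a unique residue mod 273.
    Write x = 30 + 39·t and substitute into x ≡ 1 (mod 7): 39·t ≡ 1 − 30 = -29 (mod 7).
    Reduce coefficients mod 7: 4·t ≡ 6 (mod 7).
    The inverse of 4 mod 7 is 2 (since 4·2 = 8 = 1·7 + 1), so t ≡ 2·6 = 12 ≡ 5 (mod 7).
    Then x = 30 + 39·5 = 225, valid modulo lcm(39, 7) = 273: x ≡ 225 (mod 273).
Verify: 225 mod 3 = 0 ✓, 225 mod 13 = 4 ✓, 225 mod 7 = 1 ✓.

x ≡ 225 (mod 273).


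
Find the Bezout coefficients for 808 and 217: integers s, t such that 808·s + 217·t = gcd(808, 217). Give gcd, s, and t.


Euclidean algorithm on (808, 217) — divide until remainder is 0:
  808 = 3 · 217 + 157
  217 = 1 · 157 + 60
  157 = 2 · 60 + 37
  60 = 1 · 37 + 23
  37 = 1 · 23 + 14
  23 = 1 · 14 + 9
  14 = 1 · 9 + 5
  9 = 1 · 5 + 4
  5 = 1 · 4 + 1
  4 = 4 · 1 + 0
gcd(808, 217) = 1.
Track Bezout coefficients alongside the remainders: start with r₀ = 808 = a·1 + b·0 (s = 1, t = 0) and r₁ = 217 = a·0 + b·1 (s = 0, t = 1); each new remainder r_{k+1} = r_{k-1} − q_k·r_k inherits s_{k+1} = s_{k-1} − q_k·s_k, t_{k+1} = t_{k-1} − q_k·t_k, so r_k = a·s_k + b·t_k at every step:
  q = 3: r = 157, s = 1 − 3·0 = 1, t = 0 − 3·1 = -3  (check: 808·1 + 217·(-3) = 157)
  q = 1: r = 60, s = 0 − 1·1 = -1, t = 1 − 1·(-3) = 4  (check: 808·(-1) + 217·4 = 60)
  q = 2: r = 37, s = 1 − 2·(-1) = 3, t = -3 − 2·4 = -11  (check: 808·3 + 217·(-11) = 37)
  q = 1: r = 23, s = -1 − 1·3 = -4, t = 4 − 1·(-11) = 15  (check: 808·(-4) + 217·15 = 23)
  q = 1: r = 14, s = 3 − 1·(-4) = 7, t = -11 − 1·15 = -26  (check: 808·7 + 217·(-26) = 14)
  q = 1: r = 9, s = -4 − 1·7 = -11, t = 15 − 1·(-26) = 41  (check: 808·(-11) + 217·41 = 9)
  q = 1: r = 5, s = 7 − 1·(-11) = 18, t = -26 − 1·41 = -67  (check: 808·18 + 217·(-67) = 5)
  q = 1: r = 4, s = -11 − 1·18 = -29, t = 41 − 1·(-67) = 108  (check: 808·(-29) + 217·108 = 4)
  q = 1: r = 1, s = 18 − 1·(-29) = 47, t = -67 − 1·108 = -175  (check: 808·47 + 217·(-175) = 1)
The row with r = 1 (the gcd) gives the Bezout coefficients s = 47, t = -175.
Result: 808 · (47) + 217 · (-175) = 1.

gcd(808, 217) = 1; s = 47, t = -175 (check: 808·47 + 217·(-175) = 1).


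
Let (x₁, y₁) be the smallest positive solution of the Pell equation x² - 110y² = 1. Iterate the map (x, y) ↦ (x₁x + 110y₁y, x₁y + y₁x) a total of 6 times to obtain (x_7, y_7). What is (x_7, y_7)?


Step 1: Find the fundamental solution (x₁, y₁) of x² - 110y² = 1.
  Expand √110 as a continued fraction. a₀ = ⌊√110⌋ = 10; iterate m_{k+1} = d_k·a_k − m_k, d_{k+1} = (110 − m_{k+1}²)/d_k, a_{k+1} = ⌊(a₀ + m_{k+1})/d_{k+1}⌋ (starting m₀ = 0, d₀ = 1), with convergents p_k = a_k·p_{k-1} + p_{k-2}, q_k = a_k·q_{k-1} + q_{k-2} (p₋₁ = 1, q₋₁ = 0):
  k = 0: a₀ = 10; p₀/q₀ = 10/1; p₀² − 110·q₀² = 100 − 110 = -10.
  k = 1: m = 10, d = 10, a = ⌊(10 + 10)/10⌋ = 2; p/q = (2·10 + 1)/(2·1 + 0) = 21/2; p² − 110·q² = 441 − 440 = 1.
  The first convergent with p² − 110·q² = 1 gives the fundamental solution (x₁, y₁) = (21, 2).
Step 2: Apply the recurrence (x_{n+1}, y_{n+1}) = (x₁x_n + 110y₁y_n, x₁y_n + y₁x_n) repeatedly.
  From (x_1, y_1) = (21, 2): x_2 = 21·21 + 110·2·2 = 881; y_2 = 21·2 + 2·21 = 84.
  From (x_2, y_2) = (881, 84): x_3 = 21·881 + 110·2·84 = 36981; y_3 = 21·84 + 2·881 = 3526.
  From (x_3, y_3) = (36981, 3526): x_4 = 21·36981 + 110·2·3526 = 1552321; y_4 = 21·3526 + 2·36981 = 148008.
  From (x_4, y_4) = (1552321, 148008): x_5 = 21·1552321 + 110·2·148008 = 65160501; y_5 = 21·148008 + 2·1552321 = 6212810.
  From (x_5, y_5) = (65160501, 6212810): x_6 = 21·65160501 + 110·2·6212810 = 2735188721; y_6 = 21·6212810 + 2·65160501 = 260790012.
  From (x_6, y_6) = (2735188721, 260790012): x_7 = 21·2735188721 + 110·2·260790012 = 114812765781; y_7 = 21·260790012 + 2·2735188721 = 10946967694.
Step 3: Verify x_7² - 110·y_7² = 13181971186282764539961 - 13181971186282764539960 = 1 (should be 1). ✓

(x_1, y_1) = (21, 2); (x_7, y_7) = (114812765781, 10946967694).


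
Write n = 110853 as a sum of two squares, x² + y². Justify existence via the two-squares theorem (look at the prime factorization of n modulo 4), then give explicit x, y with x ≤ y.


Step 1: Factor n = 110853 = 3^2 · 109 · 113.
Step 2: Check the mod-4 condition on each prime factor: 3 ≡ 3 (mod 4), exponent 2 (must be even); 109 ≡ 1 (mod 4), exponent 1; 113 ≡ 1 (mod 4), exponent 1.
All primes ≡ 3 (mod 4) appear to even exponent (or don't appear), so by the two-squares theorem n IS expressible as a sum of two squares.
Step 3: Build a representation. Group n = k² · m with k = 3 and m = 109 · 113 = 12317 (a product of primes ≡ 1 (mod 4)); a representation of m scales to one of n via (k·x)² + (k·y)² = k²(x² + y²). Each prime p ≡ 1 (mod 4) is itself a sum of two squares; find a² by testing p − a² for a perfect square:
  109: 109 − 1² = 108, 109 − 2² = 105, 109 − 3² = 100 = 10² ⇒ 109 = 3² + 10².
  113: 113 − 1² = 112, 113 − 2² = 109, 113 − 3² = 104, 113 − 4² = 97, 113 − 5² = 88, 113 − 6² = 77, 113 − 7² = 64 = 8² ⇒ 113 = 7² + 8².
  Combine using the Brahmagupta–Fibonacci identity (a² + b²)(c² + d²) = (ac − bd)² + (ad + bc)² = (ac + bd)² + (ad − bc)²:
  109 · 113 = 12317: from (3² + 10²)(7² + 8²), take (3·7 − 10·8, 3·8 + 10·7) = (21 − 80, 24 + 70) = (-59, 94); dropping signs (only squares matter) gives (59, 94); check 59² + 94² = 3481 + 8836 = 12317 ✓.
  Scale by k = 3: (3·59, 3·94) = (177, 282).
Step 4: Order so x ≤ y and verify: 177² + 282² = 31329 + 79524 = 110853 = n. ✓

n = 110853 = 177² + 282² (one valid representation with x ≤ y).


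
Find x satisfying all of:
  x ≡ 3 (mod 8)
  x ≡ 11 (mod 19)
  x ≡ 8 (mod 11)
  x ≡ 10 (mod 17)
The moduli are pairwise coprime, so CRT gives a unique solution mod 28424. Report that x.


Product of moduli M = 8 · 19 · 11 · 17 = 28424.
Merge one congruence at a time:
  Start: x ≡ 3 (mod 8).
  Combine with x ≡ 11 (mod 19); new modulus lcm = 152.
    Write x = 3 + 8·t and substitute into x ≡ 11 (mod 19): 8·t ≡ 11 − 3 = 8 (mod 19).
    The inverse of 8 mod 19 is 12 (since 8·12 = 96 = 5·19 + 1), so t ≡ 12·8 = 96 ≡ 1 (mod 19).
    Then x = 3 + 8·1 = 11, valid modulo lcm(8, 19) = 152: x ≡ 11 (mod 152).
  Combine with x ≡ 8 (mod 11); new modulus lcm = 1672.
    Write x = 11 + 152·t and substitute into x ≡ 8 (mod 11): 152·t ≡ 8 − 11 = -3 (mod 11).
    Reduce coefficients mod 11: 9·t ≡ 8 (mod 11).
    The inverse of 9 mod 11 is 5 (since 9·5 = 45 = 4·11 + 1), so t ≡ 5·8 = 40 ≡ 7 (mod 11).
    Then x = 11 + 152·7 = 1075, valid modulo lcm(152, 11) = 1672: x ≡ 1075 (mod 1672).
  Combine with x ≡ 10 (mod 17); new modulus lcm = 28424.
    Write x = 1075 + 1672·t and substitute into x ≡ 10 (mod 17): 1672·t ≡ 10 − 1075 = -1065 (mod 17).
    Reduce coefficients mod 17: 6·t ≡ 6 (mod 17).
    The inverse of 6 mod 17 is 3 (since 6·3 = 18 = 1·17 + 1), so t ≡ 3·6 = 18 ≡ 1 (mod 17).
    Then x = 1075 + 1672·1 = 2747, valid modulo lcm(1672, 17) = 28424: x ≡ 2747 (mod 28424).
Verify against each original: 2747 mod 8 = 3, 2747 mod 19 = 11, 2747 mod 11 = 8, 2747 mod 17 = 10.

x ≡ 2747 (mod 28424).


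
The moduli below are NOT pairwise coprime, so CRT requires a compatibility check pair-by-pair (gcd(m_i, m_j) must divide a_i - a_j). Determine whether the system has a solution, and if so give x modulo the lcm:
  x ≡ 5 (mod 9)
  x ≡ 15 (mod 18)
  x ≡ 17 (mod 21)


Moduli 9, 18, 21 are not pairwise coprime, so CRT works modulo lcm(m_i) when all pairwise compatibility conditions hold.
Pairwise compatibility: gcd(m_i, m_j) must divide a_i - a_j for every pair.
Merge one congruence at a time:
  Start: x ≡ 5 (mod 9).
  Combine with x ≡ 15 (mod 18): gcd(9, 18) = 9, and 15 - 5 = 10 is NOT divisible by 9.
    ⇒ system is inconsistent (no integer solution).

No solution (the system is inconsistent).


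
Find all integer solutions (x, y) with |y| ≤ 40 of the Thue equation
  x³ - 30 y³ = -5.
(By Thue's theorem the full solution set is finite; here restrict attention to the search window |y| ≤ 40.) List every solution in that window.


The equation is x³ - 30y³ = -5. For fixed y, x³ = 30·y³ − 5, so a solution requires the RHS to be a perfect cube.
Strategy: iterate y from -40 to 40, compute RHS = 30·y³ − 5, and check whether it is a (positive or negative) perfect cube.
Check small values of y:
  y = 0: RHS = -5 is not a perfect cube.
  y = 1: RHS = 25 is not a perfect cube.
  y = -1: RHS = -35 is not a perfect cube.
  y = 2: RHS = 235 is not a perfect cube.
  y = -2: RHS = -245 is not a perfect cube.
  y = 3: RHS = 805 is not a perfect cube.
  y = -3: RHS = -815 is not a perfect cube.
Continuing the search up to |y| = 40 finds no solutions either.
No (x, y) in the scanned range satisfies the equation.

No integer solutions with |y| ≤ 40.


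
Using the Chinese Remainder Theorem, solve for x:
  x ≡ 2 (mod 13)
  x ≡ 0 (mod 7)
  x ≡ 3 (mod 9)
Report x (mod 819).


Moduli 13, 7, 9 are pairwise coprime; by CRT there is a unique solution modulo M = 13 · 7 · 9 = 819.
Solve pairwise, accumulating the modulus:
  Start with x ≡ 2 (mod 13).
  Combine with x ≡ 0 (mod 7): since gcd(13, 7) = 1, we get a unique residue mod 91.
    Write x = 2 + 13·t and substitute into x ≡ 0 (mod 7): 13·t ≡ 0 − 2 = -2 (mod 7).
    Reduce coefficients mod 7: 6·t ≡ 5 (mod 7).
    The inverse of 6 mod 7 is 6 (since 6·6 = 36 = 5·7 + 1), so t ≡ 6·5 = 30 ≡ 2 (mod 7).
    Then x = 2 + 13·2 = 28, valid modulo lcm(13, 7) = 91: x ≡ 28 (mod 91).
  Combine with x ≡ 3 (mod 9): since gcd(91, 9) = 1, we get a unique residue mod 819.
    Write x = 28 + 91·t and substitute into x ≡ 3 (mod 9): 91·t ≡ 3 − 28 = -25 (mod 9).
    Reduce coefficients mod 9: 1·t ≡ 2 (mod 9).
    So t ≡ 2 (mod 9).
    Then x = 28 + 91·2 = 210, valid modulo lcm(91, 9) = 819: x ≡ 210 (mod 819).
Verify: 210 mod 13 = 2 ✓, 210 mod 7 = 0 ✓, 210 mod 9 = 3 ✓.

x ≡ 210 (mod 819).


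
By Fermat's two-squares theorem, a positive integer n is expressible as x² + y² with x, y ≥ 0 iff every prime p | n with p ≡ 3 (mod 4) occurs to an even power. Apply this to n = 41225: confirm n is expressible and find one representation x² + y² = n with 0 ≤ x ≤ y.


Step 1: Factor n = 41225 = 5^2 · 17 · 97.
Step 2: Check the mod-4 condition on each prime factor: 5 ≡ 1 (mod 4), exponent 2; 17 ≡ 1 (mod 4), exponent 1; 97 ≡ 1 (mod 4), exponent 1.
All primes ≡ 3 (mod 4) appear to even exponent (or don't appear), so by the two-squares theorem n IS expressible as a sum of two squares.
Step 3: Build a representation. Group n = k² · m with k = 5 and m = 17 · 97 = 1649 (a product of primes ≡ 1 (mod 4)); a representation of m scales to one of n via (k·x)² + (k·y)² = k²(x² + y²). Each prime p ≡ 1 (mod 4) is itself a sum of two squares; find a² by testing p − a² for a perfect square:
  17: 17 − 1² = 16 = 4² ⇒ 17 = 1² + 4².
  97: 97 − 1² = 96, 97 − 2² = 93, 97 − 3² = 88, 97 − 4² = 81 = 9² ⇒ 97 = 4² + 9².
  Combine using the Brahmagupta–Fibonacci identity (a² + b²)(c² + d²) = (ac − bd)² + (ad + bc)² = (ac + bd)² + (ad − bc)²:
  17 · 97 = 1649: from (1² + 4²)(4² + 9²), take (1·4 − 4·9, 1·9 + 4·4) = (4 − 36, 9 + 16) = (-32, 25); dropping signs (only squares matter) gives (32, 25); check 32² + 25² = 1024 + 625 = 1649 ✓.
  Scale by k = 5: (5·32, 5·25) = (160, 125).
Step 4: Order so x ≤ y and verify: 125² + 160² = 15625 + 25600 = 41225 = n. ✓

n = 41225 = 125² + 160² (one valid representation with x ≤ y).


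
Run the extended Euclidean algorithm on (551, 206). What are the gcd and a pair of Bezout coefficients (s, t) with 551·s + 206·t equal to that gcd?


Euclidean algorithm on (551, 206) — divide until remainder is 0:
  551 = 2 · 206 + 139
  206 = 1 · 139 + 67
  139 = 2 · 67 + 5
  67 = 13 · 5 + 2
  5 = 2 · 2 + 1
  2 = 2 · 1 + 0
gcd(551, 206) = 1.
Track Bezout coefficients alongside the remainders: start with r₀ = 551 = a·1 + b·0 (s = 1, t = 0) and r₁ = 206 = a·0 + b·1 (s = 0, t = 1); each new remainder r_{k+1} = r_{k-1} − q_k·r_k inherits s_{k+1} = s_{k-1} − q_k·s_k, t_{k+1} = t_{k-1} − q_k·t_k, so r_k = a·s_k + b·t_k at every step:
  q = 2: r = 139, s = 1 − 2·0 = 1, t = 0 − 2·1 = -2  (check: 551·1 + 206·(-2) = 139)
  q = 1: r = 67, s = 0 − 1·1 = -1, t = 1 − 1·(-2) = 3  (check: 551·(-1) + 206·3 = 67)
  q = 2: r = 5, s = 1 − 2·(-1) = 3, t = -2 − 2·3 = -8  (check: 551·3 + 206·(-8) = 5)
  q = 13: r = 2, s = -1 − 13·3 = -40, t = 3 − 13·(-8) = 107  (check: 551·(-40) + 206·107 = 2)
  q = 2: r = 1, s = 3 − 2·(-40) = 83, t = -8 − 2·107 = -222  (check: 551·83 + 206·(-222) = 1)
The row with r = 1 (the gcd) gives the Bezout coefficients s = 83, t = -222.
Result: 551 · (83) + 206 · (-222) = 1.

gcd(551, 206) = 1; s = 83, t = -222 (check: 551·83 + 206·(-222) = 1).


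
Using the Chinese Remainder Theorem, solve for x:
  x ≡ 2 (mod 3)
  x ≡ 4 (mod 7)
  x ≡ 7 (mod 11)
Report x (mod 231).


Moduli 3, 7, 11 are pairwise coprime; by CRT there is a unique solution modulo M = 3 · 7 · 11 = 231.
Solve pairwise, accumulating the modulus:
  Start with x ≡ 2 (mod 3).
  Combine with x ≡ 4 (mod 7): since gcd(3, 7) = 1, we get a unique residue mod 21.
    Write x = 2 + 3·t and substitute into x ≡ 4 (mod 7): 3·t ≡ 4 − 2 = 2 (mod 7).
    The inverse of 3 mod 7 is 5 (since 3·5 = 15 = 2·7 + 1), so t ≡ 5·2 = 10 ≡ 3 (mod 7).
    Then x = 2 + 3·3 = 11, valid modulo lcm(3, 7) = 21: x ≡ 11 (mod 21).
  Combine with x ≡ 7 (mod 11): since gcd(21, 11) = 1, we get a unique residue mod 231.
    Write x = 11 + 21·t and substitute into x ≡ 7 (mod 11): 21·t ≡ 7 − 11 = -4 (mod 11).
    Reduce coefficients mod 11: 10·t ≡ 7 (mod 11).
    The inverse of 10 mod 11 is 10 (since 10·10 = 100 = 9·11 + 1), so t ≡ 10·7 = 70 ≡ 4 (mod 11).
    Then x = 11 + 21·4 = 95, valid modulo lcm(21, 11) = 231: x ≡ 95 (mod 231).
Verify: 95 mod 3 = 2 ✓, 95 mod 7 = 4 ✓, 95 mod 11 = 7 ✓.

x ≡ 95 (mod 231).


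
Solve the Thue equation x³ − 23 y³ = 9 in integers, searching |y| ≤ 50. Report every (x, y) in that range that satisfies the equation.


The equation is x³ - 23y³ = 9. For fixed y, x³ = 23·y³ + 9, so a solution requires the RHS to be a perfect cube.
Strategy: iterate y from -50 to 50, compute RHS = 23·y³ + 9, and check whether it is a (positive or negative) perfect cube.
Check small values of y:
  y = 0: RHS = 9 is not a perfect cube.
  y = 1: RHS = 32 is not a perfect cube.
  y = -1: RHS = -14 is not a perfect cube.
  y = 2: RHS = 193 is not a perfect cube.
  y = -2: RHS = -175 is not a perfect cube.
  y = 3: RHS = 630 is not a perfect cube.
  y = -3: RHS = -612 is not a perfect cube.
Continuing the search up to |y| = 50 finds no solutions either.
No (x, y) in the scanned range satisfies the equation.

No integer solutions with |y| ≤ 50.


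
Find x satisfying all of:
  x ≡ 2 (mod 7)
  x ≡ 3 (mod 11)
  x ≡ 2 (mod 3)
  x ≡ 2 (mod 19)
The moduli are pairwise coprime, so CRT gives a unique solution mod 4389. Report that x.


Product of moduli M = 7 · 11 · 3 · 19 = 4389.
Merge one congruence at a time:
  Start: x ≡ 2 (mod 7).
  Combine with x ≡ 3 (mod 11); new modulus lcm = 77.
    Write x = 2 + 7·t and substitute into x ≡ 3 (mod 11): 7·t ≡ 3 − 2 = 1 (mod 11).
    The inverse of 7 mod 11 is 8 (since 7·8 = 56 = 5·11 + 1), so t ≡ 8·1 = 8 ≡ 8 (mod 11).
    Then x = 2 + 7·8 = 58, valid modulo lcm(7, 11) = 77: x ≡ 58 (mod 77).
  Combine with x ≡ 2 (mod 3); new modulus lcm = 231.
    Write x = 58 + 77·t and substitute into x ≡ 2 (mod 3): 77·t ≡ 2 − 58 = -56 (mod 3).
    Reduce coefficients mod 3: 2·t ≡ 1 (mod 3).
    The inverse of 2 mod 3 is 2 (since 2·2 = 4 = 1·3 + 1), so t ≡ 2·1 = 2 ≡ 2 (mod 3).
    Then x = 58 + 77·2 = 212, valid modulo lcm(77, 3) = 231: x ≡ 212 (mod 231).
  Combine with x ≡ 2 (mod 19); new modulus lcm = 4389.
    Write x = 212 + 231·t and substitute into x ≡ 2 (mod 19): 231·t ≡ 2 − 212 = -210 (mod 19).
    Reduce coefficients mod 19: 3·t ≡ 18 (mod 19).
    The inverse of 3 mod 19 is 13 (since 3·13 = 39 = 2·19 + 1), so t ≡ 13·18 = 234 ≡ 6 (mod 19).
    Then x = 212 + 231·6 = 1598, valid modulo lcm(231, 19) = 4389: x ≡ 1598 (mod 4389).
Verify against each original: 1598 mod 7 = 2, 1598 mod 11 = 3, 1598 mod 3 = 2, 1598 mod 19 = 2.

x ≡ 1598 (mod 4389).


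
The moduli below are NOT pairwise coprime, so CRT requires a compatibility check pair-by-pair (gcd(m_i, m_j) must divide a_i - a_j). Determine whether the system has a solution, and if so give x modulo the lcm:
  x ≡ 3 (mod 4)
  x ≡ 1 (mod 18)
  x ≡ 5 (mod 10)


Moduli 4, 18, 10 are not pairwise coprime, so CRT works modulo lcm(m_i) when all pairwise compatibility conditions hold.
Pairwise compatibility: gcd(m_i, m_j) must divide a_i - a_j for every pair.
Merge one congruence at a time:
  Start: x ≡ 3 (mod 4).
  Combine with x ≡ 1 (mod 18): gcd(4, 18) = 2; 1 - 3 = -2, which IS divisible by 2, so compatible.
    Write x = 3 + 4·t and substitute into x ≡ 1 (mod 18): 4·t ≡ 1 − 3 = -2 (mod 18).
    Divide the congruence (and modulus) by g = 2: 2·t ≡ -1 (mod 9).
    Reduce coefficients mod 9: 2·t ≡ 8 (mod 9).
    The inverse of 2 mod 9 is 5 (since 2·5 = 10 = 1·9 + 1), so t ≡ 5·8 = 40 ≡ 4 (mod 9).
    Then x = 3 + 4·4 = 19, valid modulo lcm(4, 18) = 36: x ≡ 19 (mod 36).
  Combine with x ≡ 5 (mod 10): gcd(36, 10) = 2; 5 - 19 = -14, which IS divisible by 2, so compatible.
    Write x = 19 + 36·t and substitute into x ≡ 5 (mod 10): 36·t ≡ 5 − 19 = -14 (mod 10).
    Divide the congruence (and modulus) by g = 2: 18·t ≡ -7 (mod 5).
    Reduce coefficients mod 5: 3·t ≡ 3 (mod 5).
    The inverse of 3 mod 5 is 2 (since 3·2 = 6 = 1·5 + 1), so t ≡ 2·3 = 6 ≡ 1 (mod 5).
    Then x = 19 + 36·1 = 55, valid modulo lcm(36, 10) = 180: x ≡ 55 (mod 180).
Verify: 55 mod 4 = 3, 55 mod 18 = 1, 55 mod 10 = 5.

x ≡ 55 (mod 180).


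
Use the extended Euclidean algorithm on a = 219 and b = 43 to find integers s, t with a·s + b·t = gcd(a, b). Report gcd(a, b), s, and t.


Euclidean algorithm on (219, 43) — divide until remainder is 0:
  219 = 5 · 43 + 4
  43 = 10 · 4 + 3
  4 = 1 · 3 + 1
  3 = 3 · 1 + 0
gcd(219, 43) = 1.
Track Bezout coefficients alongside the remainders: start with r₀ = 219 = a·1 + b·0 (s = 1, t = 0) and r₁ = 43 = a·0 + b·1 (s = 0, t = 1); each new remainder r_{k+1} = r_{k-1} − q_k·r_k inherits s_{k+1} = s_{k-1} − q_k·s_k, t_{k+1} = t_{k-1} − q_k·t_k, so r_k = a·s_k + b·t_k at every step:
  q = 5: r = 4, s = 1 − 5·0 = 1, t = 0 − 5·1 = -5  (check: 219·1 + 43·(-5) = 4)
  q = 10: r = 3, s = 0 − 10·1 = -10, t = 1 − 10·(-5) = 51  (check: 219·(-10) + 43·51 = 3)
  q = 1: r = 1, s = 1 − 1·(-10) = 11, t = -5 − 1·51 = -56  (check: 219·11 + 43·(-56) = 1)
The row with r = 1 (the gcd) gives the Bezout coefficients s = 11, t = -56.
Result: 219 · (11) + 43 · (-56) = 1.

gcd(219, 43) = 1; s = 11, t = -56 (check: 219·11 + 43·(-56) = 1).


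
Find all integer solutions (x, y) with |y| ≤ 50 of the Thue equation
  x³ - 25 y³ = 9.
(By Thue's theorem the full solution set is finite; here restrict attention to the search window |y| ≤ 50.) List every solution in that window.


The equation is x³ - 25y³ = 9. For fixed y, x³ = 25·y³ + 9, so a solution requires the RHS to be a perfect cube.
Strategy: iterate y from -50 to 50, compute RHS = 25·y³ + 9, and check whether it is a (positive or negative) perfect cube.
Check small values of y:
  y = 0: RHS = 9 is not a perfect cube.
  y = 1: RHS = 34 is not a perfect cube.
  y = -1: RHS = -16 is not a perfect cube.
  y = 2: RHS = 209 is not a perfect cube.
  y = -2: RHS = -191 is not a perfect cube.
  y = 3: RHS = 684 is not a perfect cube.
  y = -3: RHS = -666 is not a perfect cube.
Continuing the search up to |y| = 50 finds no solutions either.
No (x, y) in the scanned range satisfies the equation.

No integer solutions with |y| ≤ 50.


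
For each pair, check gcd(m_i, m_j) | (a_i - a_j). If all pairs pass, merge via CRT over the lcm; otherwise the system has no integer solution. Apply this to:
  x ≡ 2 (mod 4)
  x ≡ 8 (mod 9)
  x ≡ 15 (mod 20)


Moduli 4, 9, 20 are not pairwise coprime, so CRT works modulo lcm(m_i) when all pairwise compatibility conditions hold.
Pairwise compatibility: gcd(m_i, m_j) must divide a_i - a_j for every pair.
Merge one congruence at a time:
  Start: x ≡ 2 (mod 4).
  Combine with x ≡ 8 (mod 9): gcd(4, 9) = 1; 8 - 2 = 6, which IS divisible by 1, so compatible.
    Write x = 2 + 4·t and substitute into x ≡ 8 (mod 9): 4·t ≡ 8 − 2 = 6 (mod 9).
    The inverse of 4 mod 9 is 7 (since 4·7 = 28 = 3·9 + 1), so t ≡ 7·6 = 42 ≡ 6 (mod 9).
    Then x = 2 + 4·6 = 26, valid modulo lcm(4, 9) = 36: x ≡ 26 (mod 36).
  Combine with x ≡ 15 (mod 20): gcd(36, 20) = 4, and 15 - 26 = -11 is NOT divisible by 4.
    ⇒ system is inconsistent (no integer solution).

No solution (the system is inconsistent).


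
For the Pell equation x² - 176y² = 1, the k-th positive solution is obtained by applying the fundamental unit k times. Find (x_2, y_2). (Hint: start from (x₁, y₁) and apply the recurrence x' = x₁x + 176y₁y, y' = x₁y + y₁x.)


Step 1: Find the fundamental solution (x₁, y₁) of x² - 176y² = 1.
  Expand √176 as a continued fraction. a₀ = ⌊√176⌋ = 13; iterate m_{k+1} = d_k·a_k − m_k, d_{k+1} = (176 − m_{k+1}²)/d_k, a_{k+1} = ⌊(a₀ + m_{k+1})/d_{k+1}⌋ (starting m₀ = 0, d₀ = 1), with convergents p_k = a_k·p_{k-1} + p_{k-2}, q_k = a_k·q_{k-1} + q_{k-2} (p₋₁ = 1, q₋₁ = 0):
  k = 0: a₀ = 13; p₀/q₀ = 13/1; p₀² − 176·q₀² = 169 − 176 = -7.
  k = 1: m = 13, d = 7, a = ⌊(13 + 13)/7⌋ = 3; p/q = (3·13 + 1)/(3·1 + 0) = 40/3; p² − 176·q² = 1600 − 1584 = 16.
  k = 2: m = 8, d = 16, a = ⌊(13 + 8)/16⌋ = 1; p/q = (1·40 + 13)/(1·3 + 1) = 53/4; p² − 176·q² = 2809 − 2816 = -7.
  k = 3: m = 8, d = 7, a = ⌊(13 + 8)/7⌋ = 3; p/q = (3·53 + 40)/(3·4 + 3) = 199/15; p² − 176·q² = 39601 − 39600 = 1.
  The first convergent with p² − 176·q² = 1 gives the fundamental solution (x₁, y₁) = (199, 15).
Step 2: Apply the recurrence (x_{n+1}, y_{n+1}) = (x₁x_n + 176y₁y_n, x₁y_n + y₁x_n) repeatedly.
  From (x_1, y_1) = (199, 15): x_2 = 199·199 + 176·15·15 = 79201; y_2 = 199·15 + 15·199 = 5970.
Step 3: Verify x_2² - 176·y_2² = 6272798401 - 6272798400 = 1 (should be 1). ✓

(x_1, y_1) = (199, 15); (x_2, y_2) = (79201, 5970).


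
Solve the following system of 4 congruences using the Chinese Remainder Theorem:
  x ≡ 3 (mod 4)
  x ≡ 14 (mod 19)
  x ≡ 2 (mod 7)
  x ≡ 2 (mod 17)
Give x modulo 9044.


Product of moduli M = 4 · 19 · 7 · 17 = 9044.
Merge one congruence at a time:
  Start: x ≡ 3 (mod 4).
  Combine with x ≡ 14 (mod 19); new modulus lcm = 76.
    Write x = 3 + 4·t and substitute into x ≡ 14 (mod 19): 4·t ≡ 14 − 3 = 11 (mod 19).
    The inverse of 4 mod 19 is 5 (since 4·5 = 20 = 1·19 + 1), so t ≡ 5·11 = 55 ≡ 17 (mod 19).
    Then x = 3 + 4·17 = 71, valid modulo lcm(4, 19) = 76: x ≡ 71 (mod 76).
  Combine with x ≡ 2 (mod 7); new modulus lcm = 532.
    Write x = 71 + 76·t and substitute into x ≡ 2 (mod 7): 76·t ≡ 2 − 71 = -69 (mod 7).
    Reduce coefficients mod 7: 6·t ≡ 1 (mod 7).
    The inverse of 6 mod 7 is 6 (since 6·6 = 36 = 5·7 + 1), so t ≡ 6·1 = 6 ≡ 6 (mod 7).
    Then x = 71 + 76·6 = 527, valid modulo lcm(76, 7) = 532: x ≡ 527 (mod 532).
  Combine with x ≡ 2 (mod 17); new modulus lcm = 9044.
    Write x = 527 + 532·t and substitute into x ≡ 2 (mod 17): 532·t ≡ 2 − 527 = -525 (mod 17).
    Reduce coefficients mod 17: 5·t ≡ 2 (mod 17).
    The inverse of 5 mod 17 is 7 (since 5·7 = 35 = 2·17 + 1), so t ≡ 7·2 = 14 ≡ 14 (mod 17).
    Then x = 527 + 532·14 = 7975, valid modulo lcm(532, 17) = 9044: x ≡ 7975 (mod 9044).
Verify against each original: 7975 mod 4 = 3, 7975 mod 19 = 14, 7975 mod 7 = 2, 7975 mod 17 = 2.

x ≡ 7975 (mod 9044).


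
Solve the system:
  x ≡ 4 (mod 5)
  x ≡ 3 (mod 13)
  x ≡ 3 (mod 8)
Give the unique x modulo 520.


Moduli 5, 13, 8 are pairwise coprime; by CRT there is a unique solution modulo M = 5 · 13 · 8 = 520.
Solve pairwise, accumulating the modulus:
  Start with x ≡ 4 (mod 5).
  Combine with x ≡ 3 (mod 13): since gcd(5, 13) = 1, we get a unique residue mod 65.
    Write x = 4 + 5·t and substitute into x ≡ 3 (mod 13): 5·t ≡ 3 − 4 = -1 (mod 13).
    Reduce coefficients mod 13: 5·t ≡ 12 (mod 13).
    The inverse of 5 mod 13 is 8 (since 5·8 = 40 = 3·13 + 1), so t ≡ 8·12 = 96 ≡ 5 (mod 13).
    Then x = 4 + 5·5 = 29, valid modulo lcm(5, 13) = 65: x ≡ 29 (mod 65).
  Combine with x ≡ 3 (mod 8): since gcd(65, 8) = 1, we get a unique residue mod 520.
    Write x = 29 + 65·t and substitute into x ≡ 3 (mod 8): 65·t ≡ 3 − 29 = -26 (mod 8).
    Reduce coefficients mod 8: 1·t ≡ 6 (mod 8).
    So t ≡ 6 (mod 8).
    Then x = 29 + 65·6 = 419, valid modulo lcm(65, 8) = 520: x ≡ 419 (mod 520).
Verify: 419 mod 5 = 4 ✓, 419 mod 13 = 3 ✓, 419 mod 8 = 3 ✓.

x ≡ 419 (mod 520).


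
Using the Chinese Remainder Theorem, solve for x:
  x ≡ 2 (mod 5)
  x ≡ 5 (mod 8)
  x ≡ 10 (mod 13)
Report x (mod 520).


Moduli 5, 8, 13 are pairwise coprime; by CRT there is a unique solution modulo M = 5 · 8 · 13 = 520.
Solve pairwise, accumulating the modulus:
  Start with x ≡ 2 (mod 5).
  Combine with x ≡ 5 (mod 8): since gcd(5, 8) = 1, we get a unique residue mod 40.
    Write x = 2 + 5·t and substitute into x ≡ 5 (mod 8): 5·t ≡ 5 − 2 = 3 (mod 8).
    The inverse of 5 mod 8 is 5 (since 5·5 = 25 = 3·8 + 1), so t ≡ 5·3 = 15 ≡ 7 (mod 8).
    Then x = 2 + 5·7 = 37, valid modulo lcm(5, 8) = 40: x ≡ 37 (mod 40).
  Combine with x ≡ 10 (mod 13): since gcd(40, 13) = 1, we get a unique residue mod 520.
    Write x = 37 + 40·t and substitute into x ≡ 10 (mod 13): 40·t ≡ 10 − 37 = -27 (mod 13).
    Reduce coefficients mod 13: 1·t ≡ 12 (mod 13).
    So t ≡ 12 (mod 13).
    Then x = 37 + 40·12 = 517, valid modulo lcm(40, 13) = 520: x ≡ 517 (mod 520).
Verify: 517 mod 5 = 2 ✓, 517 mod 8 = 5 ✓, 517 mod 13 = 10 ✓.

x ≡ 517 (mod 520).


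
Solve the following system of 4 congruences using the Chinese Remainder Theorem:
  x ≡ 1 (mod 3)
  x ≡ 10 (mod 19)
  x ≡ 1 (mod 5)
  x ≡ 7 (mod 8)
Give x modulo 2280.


Product of moduli M = 3 · 19 · 5 · 8 = 2280.
Merge one congruence at a time:
  Start: x ≡ 1 (mod 3).
  Combine with x ≡ 10 (mod 19); new modulus lcm = 57.
    Write x = 1 + 3·t and substitute into x ≡ 10 (mod 19): 3·t ≡ 10 − 1 = 9 (mod 19).
    The inverse of 3 mod 19 is 13 (since 3·13 = 39 = 2·19 + 1), so t ≡ 13·9 = 117 ≡ 3 (mod 19).
    Then x = 1 + 3·3 = 10, valid modulo lcm(3, 19) = 57: x ≡ 10 (mod 57).
  Combine with x ≡ 1 (mod 5); new modulus lcm = 285.
    Write x = 10 + 57·t and substitute into x ≡ 1 (mod 5): 57·t ≡ 1 − 10 = -9 (mod 5).
    Reduce coefficients mod 5: 2·t ≡ 1 (mod 5).
    The inverse of 2 mod 5 is 3 (since 2·3 = 6 = 1·5 + 1), so t ≡ 3·1 = 3 ≡ 3 (mod 5).
    Then x = 10 + 57·3 = 181, valid modulo lcm(57, 5) = 285: x ≡ 181 (mod 285).
  Combine with x ≡ 7 (mod 8); new modulus lcm = 2280.
    Write x = 181 + 285·t and substitute into x ≡ 7 (mod 8): 285·t ≡ 7 − 181 = -174 (mod 8).
    Reduce coefficients mod 8: 5·t ≡ 2 (mod 8).
    The inverse of 5 mod 8 is 5 (since 5·5 = 25 = 3·8 + 1), so t ≡ 5·2 = 10 ≡ 2 (mod 8).
    Then x = 181 + 285·2 = 751, valid modulo lcm(285, 8) = 2280: x ≡ 751 (mod 2280).
Verify against each original: 751 mod 3 = 1, 751 mod 19 = 10, 751 mod 5 = 1, 751 mod 8 = 7.

x ≡ 751 (mod 2280).


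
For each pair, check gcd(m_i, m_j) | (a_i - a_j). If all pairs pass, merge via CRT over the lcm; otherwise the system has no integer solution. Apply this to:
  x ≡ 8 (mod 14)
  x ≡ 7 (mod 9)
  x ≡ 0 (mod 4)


Moduli 14, 9, 4 are not pairwise coprime, so CRT works modulo lcm(m_i) when all pairwise compatibility conditions hold.
Pairwise compatibility: gcd(m_i, m_j) must divide a_i - a_j for every pair.
Merge one congruence at a time:
  Start: x ≡ 8 (mod 14).
  Combine with x ≡ 7 (mod 9): gcd(14, 9) = 1; 7 - 8 = -1, which IS divisible by 1, so compatible.
    Write x = 8 + 14·t and substitute into x ≡ 7 (mod 9): 14·t ≡ 7 − 8 = -1 (mod 9).
    Reduce coefficients mod 9: 5·t ≡ 8 (mod 9).
    The inverse of 5 mod 9 is 2 (since 5·2 = 10 = 1·9 + 1), so t ≡ 2·8 = 16 ≡ 7 (mod 9).
    Then x = 8 + 14·7 = 106, valid modulo lcm(14, 9) = 126: x ≡ 106 (mod 126).
  Combine with x ≡ 0 (mod 4): gcd(126, 4) = 2; 0 - 106 = -106, which IS divisible by 2, so compatible.
    Write x = 106 + 126·t and substitute into x ≡ 0 (mod 4): 126·t ≡ 0 − 106 = -106 (mod 4).
    Divide the congruence (and modulus) by g = 2: 63·t ≡ -53 (mod 2).
    Reduce coefficients mod 2: 1·t ≡ 1 (mod 2).
    So t ≡ 1 (mod 2).
    Then x = 106 + 126·1 = 232, valid modulo lcm(126, 4) = 252: x ≡ 232 (mod 252).
Verify: 232 mod 14 = 8, 232 mod 9 = 7, 232 mod 4 = 0.

x ≡ 232 (mod 252).


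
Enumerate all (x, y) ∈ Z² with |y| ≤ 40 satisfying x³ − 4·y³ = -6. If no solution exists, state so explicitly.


The equation is x³ - 4y³ = -6. For fixed y, x³ = 4·y³ − 6, so a solution requires the RHS to be a perfect cube.
Strategy: iterate y from -40 to 40, compute RHS = 4·y³ − 6, and check whether it is a (positive or negative) perfect cube.
Check small values of y:
  y = 0: RHS = -6 is not a perfect cube.
  y = 1: RHS = -2 is not a perfect cube.
  y = -1: RHS = -10 is not a perfect cube.
  y = 2: RHS = 26 is not a perfect cube.
  y = -2: RHS = -38 is not a perfect cube.
  y = 3: RHS = 102 is not a perfect cube.
  y = -3: RHS = -114 is not a perfect cube.
Continuing the search up to |y| = 40 finds no solutions either.
No (x, y) in the scanned range satisfies the equation.

No integer solutions with |y| ≤ 40.


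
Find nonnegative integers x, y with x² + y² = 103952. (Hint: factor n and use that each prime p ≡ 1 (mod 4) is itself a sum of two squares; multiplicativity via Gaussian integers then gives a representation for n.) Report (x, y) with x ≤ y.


Step 1: Factor n = 103952 = 2^4 · 73 · 89.
Step 2: Check the mod-4 condition on each prime factor: 2 = 2 (special); 73 ≡ 1 (mod 4), exponent 1; 89 ≡ 1 (mod 4), exponent 1.
All primes ≡ 3 (mod 4) appear to even exponent (or don't appear), so by the two-squares theorem n IS expressible as a sum of two squares.
Step 3: Build a representation. Group n = k² · m with k = 4 and m = 73 · 89 = 6497 (a product of primes ≡ 1 (mod 4)); a representation of m scales to one of n via (k·x)² + (k·y)² = k²(x² + y²). Each prime p ≡ 1 (mod 4) is itself a sum of two squares; find a² by testing p − a² for a perfect square:
  73: 73 − 1² = 72, 73 − 2² = 69, 73 − 3² = 64 = 8² ⇒ 73 = 3² + 8².
  89: 89 − 1² = 88, 89 − 2² = 85, 89 − 3² = 80, 89 − 4² = 73, 89 − 5² = 64 = 8² ⇒ 89 = 5² + 8².
  Combine using the Brahmagupta–Fibonacci identity (a² + b²)(c² + d²) = (ac − bd)² + (ad + bc)² = (ac + bd)² + (ad − bc)²:
  73 · 89 = 6497: from (3² + 8²)(5² + 8²), take (3·5 − 8·8, 3·8 + 8·5) = (15 − 64, 24 + 40) = (-49, 64); dropping signs (only squares matter) gives (49, 64); check 49² + 64² = 2401 + 4096 = 6497 ✓.
  Scale by k = 4: (4·49, 4·64) = (196, 256).
Step 4: Order so x ≤ y and verify: 196² + 256² = 38416 + 65536 = 103952 = n. ✓

n = 103952 = 196² + 256² (one valid representation with x ≤ y).


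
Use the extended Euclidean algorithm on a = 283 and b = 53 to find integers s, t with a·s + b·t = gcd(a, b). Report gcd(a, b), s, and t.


Euclidean algorithm on (283, 53) — divide until remainder is 0:
  283 = 5 · 53 + 18
  53 = 2 · 18 + 17
  18 = 1 · 17 + 1
  17 = 17 · 1 + 0
gcd(283, 53) = 1.
Track Bezout coefficients alongside the remainders: start with r₀ = 283 = a·1 + b·0 (s = 1, t = 0) and r₁ = 53 = a·0 + b·1 (s = 0, t = 1); each new remainder r_{k+1} = r_{k-1} − q_k·r_k inherits s_{k+1} = s_{k-1} − q_k·s_k, t_{k+1} = t_{k-1} − q_k·t_k, so r_k = a·s_k + b·t_k at every step:
  q = 5: r = 18, s = 1 − 5·0 = 1, t = 0 − 5·1 = -5  (check: 283·1 + 53·(-5) = 18)
  q = 2: r = 17, s = 0 − 2·1 = -2, t = 1 − 2·(-5) = 11  (check: 283·(-2) + 53·11 = 17)
  q = 1: r = 1, s = 1 − 1·(-2) = 3, t = -5 − 1·11 = -16  (check: 283·3 + 53·(-16) = 1)
The row with r = 1 (the gcd) gives the Bezout coefficients s = 3, t = -16.
Result: 283 · (3) + 53 · (-16) = 1.

gcd(283, 53) = 1; s = 3, t = -16 (check: 283·3 + 53·(-16) = 1).


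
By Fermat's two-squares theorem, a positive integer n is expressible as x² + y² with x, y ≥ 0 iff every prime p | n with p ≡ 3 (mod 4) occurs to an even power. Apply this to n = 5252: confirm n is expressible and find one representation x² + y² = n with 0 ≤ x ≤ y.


Step 1: Factor n = 5252 = 2^2 · 13 · 101.
Step 2: Check the mod-4 condition on each prime factor: 2 = 2 (special); 13 ≡ 1 (mod 4), exponent 1; 101 ≡ 1 (mod 4), exponent 1.
All primes ≡ 3 (mod 4) appear to even exponent (or don't appear), so by the two-squares theorem n IS expressible as a sum of two squares.
Step 3: Build a representation. Group n = k² · m with k = 2 and m = 13 · 101 = 1313 (a product of primes ≡ 1 (mod 4)); a representation of m scales to one of n via (k·x)² + (k·y)² = k²(x² + y²). Each prime p ≡ 1 (mod 4) is itself a sum of two squares; find a² by testing p − a² for a perfect square:
  13: 13 − 1² = 12, 13 − 2² = 9 = 3² ⇒ 13 = 2² + 3².
  101: 101 − 1² = 100 = 10² ⇒ 101 = 1² + 10².
  Combine using the Brahmagupta–Fibonacci identity (a² + b²)(c² + d²) = (ac − bd)² + (ad + bc)² = (ac + bd)² + (ad − bc)²:
  13 · 101 = 1313: from (2² + 3²)(1² + 10²), take (2·1 − 3·10, 2·10 + 3·1) = (2 − 30, 20 + 3) = (-28, 23); dropping signs (only squares matter) gives (28, 23); check 28² + 23² = 784 + 529 = 1313 ✓.
  Scale by k = 2: (2·28, 2·23) = (56, 46).
Step 4: Order so x ≤ y and verify: 46² + 56² = 2116 + 3136 = 5252 = n. ✓

n = 5252 = 46² + 56² (one valid representation with x ≤ y).


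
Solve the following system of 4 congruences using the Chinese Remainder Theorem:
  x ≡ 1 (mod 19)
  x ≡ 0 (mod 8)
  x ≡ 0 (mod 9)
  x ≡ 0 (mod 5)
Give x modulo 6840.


Product of moduli M = 19 · 8 · 9 · 5 = 6840.
Merge one congruence at a time:
  Start: x ≡ 1 (mod 19).
  Combine with x ≡ 0 (mod 8); new modulus lcm = 152.
    Write x = 1 + 19·t and substitute into x ≡ 0 (mod 8): 19·t ≡ 0 − 1 = -1 (mod 8).
    Reduce coefficients mod 8: 3·t ≡ 7 (mod 8).
    The inverse of 3 mod 8 is 3 (since 3·3 = 9 = 1·8 + 1), so t ≡ 3·7 = 21 ≡ 5 (mod 8).
    Then x = 1 + 19·5 = 96, valid modulo lcm(19, 8) = 152: x ≡ 96 (mod 152).
  Combine with x ≡ 0 (mod 9); new modulus lcm = 1368.
    Write x = 96 + 152·t and substitute into x ≡ 0 (mod 9): 152·t ≡ 0 − 96 = -96 (mod 9).
    Reduce coefficients mod 9: 8·t ≡ 3 (mod 9).
    The inverse of 8 mod 9 is 8 (since 8·8 = 64 = 7·9 + 1), so t ≡ 8·3 = 24 ≡ 6 (mod 9).
    Then x = 96 + 152·6 = 1008, valid modulo lcm(152, 9) = 1368: x ≡ 1008 (mod 1368).
  Combine with x ≡ 0 (mod 5); new modulus lcm = 6840.
    Write x = 1008 + 1368·t and substitute into x ≡ 0 (mod 5): 1368·t ≡ 0 − 1008 = -1008 (mod 5).
    Reduce coefficients mod 5: 3·t ≡ 2 (mod 5).
    The inverse of 3 mod 5 is 2 (since 3·2 = 6 = 1·5 + 1), so t ≡ 2·2 = 4 ≡ 4 (mod 5).
    Then x = 1008 + 1368·4 = 6480, valid modulo lcm(1368, 5) = 6840: x ≡ 6480 (mod 6840).
Verify against each original: 6480 mod 19 = 1, 6480 mod 8 = 0, 6480 mod 9 = 0, 6480 mod 5 = 0.

x ≡ 6480 (mod 6840).


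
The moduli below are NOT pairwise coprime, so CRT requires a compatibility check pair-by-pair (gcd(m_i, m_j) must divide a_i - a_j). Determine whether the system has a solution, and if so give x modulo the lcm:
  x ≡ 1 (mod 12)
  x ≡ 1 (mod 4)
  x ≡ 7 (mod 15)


Moduli 12, 4, 15 are not pairwise coprime, so CRT works modulo lcm(m_i) when all pairwise compatibility conditions hold.
Pairwise compatibility: gcd(m_i, m_j) must divide a_i - a_j for every pair.
Merge one congruence at a time:
  Start: x ≡ 1 (mod 12).
  Combine with x ≡ 1 (mod 4): gcd(12, 4) = 4; 1 - 1 = 0, which IS divisible by 4, so compatible.
    Write x = 1 + 12·t and substitute into x ≡ 1 (mod 4): 12·t ≡ 1 − 1 = 0 (mod 4).
    Divide the congruence (and modulus) by g = 4: 3·t ≡ 0 (mod 1).
    Modulo 1 every t works; take t = 0.
    Then x = 1 + 12·0 = 1, valid modulo lcm(12, 4) = 12: x ≡ 1 (mod 12).
  Combine with x ≡ 7 (mod 15): gcd(12, 15) = 3; 7 - 1 = 6, which IS divisible by 3, so compatible.
    Write x = 1 + 12·t and substitute into x ≡ 7 (mod 15): 12·t ≡ 7 − 1 = 6 (mod 15).
    Divide the congruence (and modulus) by g = 3: 4·t ≡ 2 (mod 5).
    The inverse of 4 mod 5 is 4 (since 4·4 = 16 = 3·5 + 1), so t ≡ 4·2 = 8 ≡ 3 (mod 5).
    Then x = 1 + 12·3 = 37, valid modulo lcm(12, 15) = 60: x ≡ 37 (mod 60).
Verify: 37 mod 12 = 1, 37 mod 4 = 1, 37 mod 15 = 7.

x ≡ 37 (mod 60).
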